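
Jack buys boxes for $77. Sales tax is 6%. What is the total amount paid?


Calculate the tax:
6% of $77 = $4.62
Add tax to price:
$77 + $4.62 = $81.62

$81.62


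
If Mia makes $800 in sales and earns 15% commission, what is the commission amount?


Convert rate to decimal:
15% = 0.15
Multiply by sales:
$800 x 0.15 = $120

$120


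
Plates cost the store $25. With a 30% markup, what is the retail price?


Calculate the markup amount:
30% of $25 = $7.50
Add to cost:
$25 + $7.50 = $32.50

$32.50


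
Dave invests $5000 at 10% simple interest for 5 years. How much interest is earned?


Use the formula I = P x R x T / 100
P x R x T = 5000 x 10 x 5 = 250000
I = 250000 / 100 = $2500

$2500


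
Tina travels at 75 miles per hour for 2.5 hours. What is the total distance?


Use the formula: distance = speed x time
Speed = 75 mph, Time = 2.5 hours
75 x 2.5 = 187.5 miles

187.5 miles


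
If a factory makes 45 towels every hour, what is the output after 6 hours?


Production rate: 45 towels per hour
Time: 6 hours
Total: 45 x 6 = 270 towels

270 towels


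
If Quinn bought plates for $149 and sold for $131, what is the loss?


Selling price = $131
Cost price = $149
Loss = cost price - selling price:
Loss = $149 - $131 = $18

$18


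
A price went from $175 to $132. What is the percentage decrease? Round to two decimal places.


Find the absolute change:
|132 - 175| = 43
Divide by original and multiply by 100:
43 / 175 x 100 = 24.5714...% ≈ 24.57%

24.57%


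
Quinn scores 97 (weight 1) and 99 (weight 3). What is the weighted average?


Weighted sum:
1 x 97 + 3 x 99 = 394
Total weight:
1 + 3 = 4
Weighted average:
394 / 4 = 98.5

98.5


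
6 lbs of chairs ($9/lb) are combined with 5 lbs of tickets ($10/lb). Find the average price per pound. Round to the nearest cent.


Cost of chairs:
6 x $9 = $54
Cost of tickets:
5 x $10 = $50
Total cost: $54 + $50 = $104
Total weight: 11 lbs
Average: $104 / 11 = $9.4545... ≈ $9.45/lb

$9.45/lb


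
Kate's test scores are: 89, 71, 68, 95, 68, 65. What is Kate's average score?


Add the scores:
89 + 71 + 68 + 95 + 68 + 65 = 456
Divide by the number of tests:
456 / 6 = 76

76


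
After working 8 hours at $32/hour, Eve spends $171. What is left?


Calculate earnings:
8 x $32 = $256
Subtract spending:
$256 - $171 = $85

$85


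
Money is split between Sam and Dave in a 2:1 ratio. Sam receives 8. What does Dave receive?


Find the multiplier:
8 / 2 = 4
Apply to Dave's share:
1 x 4 = 4

4


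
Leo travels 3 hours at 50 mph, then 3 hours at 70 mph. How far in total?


Leg 1 distance:
50 x 3 = 150 miles
Leg 2 distance:
70 x 3 = 210 miles
Total distance:
150 + 210 = 360 miles

360 miles


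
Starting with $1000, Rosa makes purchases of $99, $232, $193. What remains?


Add up expenses:
$99 + $232 + $193 = $524
Subtract from budget:
$1000 - $524 = $476

$476


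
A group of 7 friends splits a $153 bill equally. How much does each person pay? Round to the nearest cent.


Total bill: $153
Number of people: 7
Each pays: $153 / 7 = $21.8571... ≈ $21.86

$21.86


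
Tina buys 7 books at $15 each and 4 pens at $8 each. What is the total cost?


Cost of books:
7 x $15 = $105
Cost of pens:
4 x $8 = $32
Add both:
$105 + $32 = $137

$137


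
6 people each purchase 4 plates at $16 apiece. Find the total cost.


Cost per person:
4 x $16 = $64
Group total:
6 x $64 = $384

$384


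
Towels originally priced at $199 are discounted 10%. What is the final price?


Calculate the discount amount:
10% of $199 = $19.90
Subtract from original:
$199 - $19.90 = $179.10

$179.10


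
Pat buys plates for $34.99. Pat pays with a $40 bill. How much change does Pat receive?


Start with the amount paid:
$40
Subtract the price:
$40 - $34.99 = $5.01

$5.01


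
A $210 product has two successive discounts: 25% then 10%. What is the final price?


First discount:
25% of $210 = $52.50
Price after first discount:
$210 - $52.50 = $157.50
Second discount:
10% of $157.50 = $15.75
Final price:
$157.50 - $15.75 = $141.75

$141.75


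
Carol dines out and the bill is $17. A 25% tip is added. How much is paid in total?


Calculate the tip:
25% of $17 = $4.25
Add tip to meal cost:
$17 + $4.25 = $21.25

$21.25


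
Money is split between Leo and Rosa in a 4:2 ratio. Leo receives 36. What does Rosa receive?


Find the multiplier:
36 / 4 = 9
Apply to Rosa's share:
2 x 9 = 18

18


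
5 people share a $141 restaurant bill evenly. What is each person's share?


Total bill: $141
Number of people: 5
Each pays: $141 / 5 = $28.20

$28.20


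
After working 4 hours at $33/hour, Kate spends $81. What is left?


Calculate earnings:
4 x $33 = $132
Subtract spending:
$132 - $81 = $51

$51


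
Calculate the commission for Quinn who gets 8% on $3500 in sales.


Convert rate to decimal:
8% = 0.08
Multiply by sales:
$3500 x 0.08 = $280

$280


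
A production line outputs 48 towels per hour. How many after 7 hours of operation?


Production rate: 48 towels per hour
Time: 7 hours
Total: 48 x 7 = 336 towels

336 towels


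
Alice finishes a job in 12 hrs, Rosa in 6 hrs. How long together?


Alice's rate: 1/12 of the job per hour
Rosa's rate: 1/6 of the job per hour
Combined rate: 1/12 + 1/6 = 1/4 per hour
Time = 1 / (1/4) = 4 hours

4 hours


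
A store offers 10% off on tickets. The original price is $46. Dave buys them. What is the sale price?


Calculate the discount amount:
10% of $46 = $4.60
Subtract from original:
$46 - $4.60 = $41.40

$41.40


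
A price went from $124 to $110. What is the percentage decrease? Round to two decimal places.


Find the absolute change:
|110 - 124| = 14
Divide by original and multiply by 100:
14 / 124 x 100 = 11.2903...% ≈ 11.29%

11.29%


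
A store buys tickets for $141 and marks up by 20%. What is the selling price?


Calculate the markup amount:
20% of $141 = $28.20
Add to cost:
$141 + $28.20 = $169.20

$169.20


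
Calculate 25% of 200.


Convert percentage to decimal:
25% = 0.25
Multiply:
200 x 0.25 = 50

50


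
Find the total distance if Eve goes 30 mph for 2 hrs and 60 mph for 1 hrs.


Leg 1 distance:
30 x 2 = 60 miles
Leg 2 distance:
60 x 1 = 60 miles
Total distance:
60 + 60 = 120 miles

120 miles


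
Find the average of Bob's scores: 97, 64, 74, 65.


Add the scores:
97 + 64 + 74 + 65 = 300
Divide by the number of tests:
300 / 4 = 75

75


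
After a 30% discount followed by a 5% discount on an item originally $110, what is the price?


First discount:
30% of $110 = $33
Price after first discount:
$110 - $33 = $77
Second discount:
5% of $77 = $3.85
Final price:
$77 - $3.85 = $73.15

$73.15


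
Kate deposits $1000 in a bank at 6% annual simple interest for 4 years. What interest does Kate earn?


Use the formula I = P x R x T / 100
P x R x T = 1000 x 6 x 4 = 24000
I = 24000 / 100 = $240

$240


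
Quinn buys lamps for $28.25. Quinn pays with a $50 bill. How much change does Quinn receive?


Start with the amount paid:
$50
Subtract the price:
$50 - $28.25 = $21.75

$21.75


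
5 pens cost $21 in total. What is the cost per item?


Total cost: $21
Number of items: 5
Unit price: $21 / 5 = $4.20

$4.20


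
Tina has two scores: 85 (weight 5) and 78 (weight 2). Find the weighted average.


Weighted sum:
5 x 85 + 2 x 78 = 581
Total weight:
5 + 2 = 7
Weighted average:
581 / 7 = 83

83


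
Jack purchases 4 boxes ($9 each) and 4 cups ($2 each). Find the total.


Cost of boxes:
4 x $9 = $36
Cost of cups:
4 x $2 = $8
Add both:
$36 + $8 = $44

$44


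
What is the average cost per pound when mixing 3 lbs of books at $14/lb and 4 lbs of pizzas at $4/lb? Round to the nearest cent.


Cost of books:
3 x $14 = $42
Cost of pizzas:
4 x $4 = $16
Total cost: $42 + $16 = $58
Total weight: 7 lbs
Average: $58 / 7 = $8.2857... ≈ $8.29/lb

$8.29/lb


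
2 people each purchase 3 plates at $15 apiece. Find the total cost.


Cost per person:
3 x $15 = $45
Group total:
2 x $45 = $90

$90


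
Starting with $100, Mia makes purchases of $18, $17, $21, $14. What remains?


Add up expenses:
$18 + $17 + $21 + $14 = $70
Subtract from budget:
$100 - $70 = $30

$30


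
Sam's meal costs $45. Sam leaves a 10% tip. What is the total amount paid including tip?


Calculate the tip:
10% of $45 = $4.50
Add tip to meal cost:
$45 + $4.50 = $49.50

$49.50


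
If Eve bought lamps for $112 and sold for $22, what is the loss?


Selling price = $22
Cost price = $112
Loss = cost price - selling price:
Loss = $112 - $22 = $90

$90


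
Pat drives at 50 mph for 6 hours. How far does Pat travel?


Use the formula: distance = speed x time
Speed = 50 mph, Time = 6 hours
50 x 6 = 300 miles

300 miles


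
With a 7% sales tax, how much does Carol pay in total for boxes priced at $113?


Calculate the tax:
7% of $113 = $7.91
Add tax to price:
$113 + $7.91 = $120.91

$120.91


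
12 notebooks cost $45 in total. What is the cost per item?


Total cost: $45
Number of items: 12
Unit price: $45 / 12 = $3.75

$3.75


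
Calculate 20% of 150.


Convert percentage to decimal:
20% = 0.2
Multiply:
150 x 0.2 = 30

30


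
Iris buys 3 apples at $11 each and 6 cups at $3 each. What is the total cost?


Cost of apples:
3 x $11 = $33
Cost of cups:
6 x $3 = $18
Add both:
$33 + $18 = $51

$51


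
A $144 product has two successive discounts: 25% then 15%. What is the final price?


First discount:
25% of $144 = $36
Price after first discount:
$144 - $36 = $108
Second discount:
15% of $108 = $16.20
Final price:
$108 - $16.20 = $91.80

$91.80


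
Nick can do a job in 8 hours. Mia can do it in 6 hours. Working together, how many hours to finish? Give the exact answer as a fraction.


Nick's rate: 1/8 of the job per hour
Mia's rate: 1/6 of the job per hour
Combined rate: 1/8 + 1/6 = 7/24 per hour
Time = 1 / (7/24) = 24/7 hours (≈ 3.43 hours)

24/7 hours


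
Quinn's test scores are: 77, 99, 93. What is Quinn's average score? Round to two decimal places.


Add the scores:
77 + 99 + 93 = 269
Divide by the number of tests:
269 / 3 = 89.6666... ≈ 89.67

89.67


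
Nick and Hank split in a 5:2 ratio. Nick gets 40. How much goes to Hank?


Find the multiplier:
40 / 5 = 8
Apply to Hank's share:
2 x 8 = 16

16


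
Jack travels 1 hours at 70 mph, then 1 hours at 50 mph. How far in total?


Leg 1 distance:
70 x 1 = 70 miles
Leg 2 distance:
50 x 1 = 50 miles
Total distance:
70 + 50 = 120 miles

120 miles


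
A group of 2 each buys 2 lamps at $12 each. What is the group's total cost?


Cost per person:
2 x $12 = $24
Group total:
2 x $24 = $48

$48


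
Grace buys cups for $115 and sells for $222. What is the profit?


Selling price = $222
Cost price = $115
Profit = selling price - cost price:
Profit = $222 - $115 = $107

$107


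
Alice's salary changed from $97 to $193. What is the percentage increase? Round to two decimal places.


Find the absolute change:
|193 - 97| = 96
Divide by original and multiply by 100:
96 / 97 x 100 = 98.9690...% ≈ 98.97%

98.97%


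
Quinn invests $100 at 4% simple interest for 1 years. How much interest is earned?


Use the formula I = P x R x T / 100
P x R x T = 100 x 4 x 1 = 400
I = 400 / 100 = $4

$4


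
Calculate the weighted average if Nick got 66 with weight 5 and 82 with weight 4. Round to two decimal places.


Weighted sum:
5 x 66 + 4 x 82 = 658
Total weight:
5 + 4 = 9
Weighted average:
658 / 9 = 73.1111... ≈ 73.11

73.11


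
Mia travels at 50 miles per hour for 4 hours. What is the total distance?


Use the formula: distance = speed x time
Speed = 50 mph, Time = 4 hours
50 x 4 = 200 miles

200 miles


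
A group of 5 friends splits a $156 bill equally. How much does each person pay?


Total bill: $156
Number of people: 5
Each pays: $156 / 5 = $31.20

$31.20


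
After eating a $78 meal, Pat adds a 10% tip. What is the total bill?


Calculate the tip:
10% of $78 = $7.80
Add tip to meal cost:
$78 + $7.80 = $85.80

$85.80


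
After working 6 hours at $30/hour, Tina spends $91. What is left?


Calculate earnings:
6 x $30 = $180
Subtract spending:
$180 - $91 = $89

$89


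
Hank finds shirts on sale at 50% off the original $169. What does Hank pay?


Calculate the discount amount:
50% of $169 = $84.50
Subtract from original:
$169 - $84.50 = $84.50

$84.50


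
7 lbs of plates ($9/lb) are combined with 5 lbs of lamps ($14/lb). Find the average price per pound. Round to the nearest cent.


Cost of plates:
7 x $9 = $63
Cost of lamps:
5 x $14 = $70
Total cost: $63 + $70 = $133
Total weight: 12 lbs
Average: $133 / 12 = $11.0833... ≈ $11.08/lb

$11.08/lb


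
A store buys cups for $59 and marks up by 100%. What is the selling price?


Calculate the markup amount:
100% of $59 = $59
Add to cost:
$59 + $59 = $118

$118


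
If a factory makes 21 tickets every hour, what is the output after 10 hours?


Production rate: 21 tickets per hour
Time: 10 hours
Total: 21 x 10 = 210 tickets

210 tickets


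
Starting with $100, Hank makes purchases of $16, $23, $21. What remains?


Add up expenses:
$16 + $23 + $21 = $60
Subtract from budget:
$100 - $60 = $40

$40


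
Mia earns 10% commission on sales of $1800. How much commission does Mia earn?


Convert rate to decimal:
10% = 0.1
Multiply by sales:
$1800 x 0.1 = $180

$180


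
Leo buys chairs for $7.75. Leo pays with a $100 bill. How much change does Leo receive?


Start with the amount paid:
$100
Subtract the price:
$100 - $7.75 = $92.25

$92.25


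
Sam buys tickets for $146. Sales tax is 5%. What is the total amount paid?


Calculate the tax:
5% of $146 = $7.30
Add tax to price:
$146 + $7.30 = $153.30

$153.30


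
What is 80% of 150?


Convert percentage to decimal:
80% = 0.8
Multiply:
150 x 0.8 = 120

120


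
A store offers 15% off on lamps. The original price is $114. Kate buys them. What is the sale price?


Calculate the discount amount:
15% of $114 = $17.10
Subtract from original:
$114 - $17.10 = $96.90

$96.90


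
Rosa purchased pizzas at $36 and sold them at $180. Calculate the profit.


Selling price = $180
Cost price = $36
Profit = selling price - cost price:
Profit = $180 - $36 = $144

$144


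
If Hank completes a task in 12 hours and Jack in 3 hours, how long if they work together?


Hank's rate: 1/12 of the job per hour
Jack's rate: 1/3 of the job per hour
Combined rate: 1/12 + 1/3 = 5/12 per hour
Time = 1 / (5/12) = 12/5 = 2.4 hours

2.4 hours


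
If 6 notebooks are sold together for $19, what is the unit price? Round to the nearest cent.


Total cost: $19
Number of items: 6
Unit price: $19 / 6 = $3.1666... ≈ $3.17

$3.17


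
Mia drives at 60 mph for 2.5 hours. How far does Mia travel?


Use the formula: distance = speed x time
Speed = 60 mph, Time = 2.5 hours
60 x 2.5 = 150 miles

150 miles


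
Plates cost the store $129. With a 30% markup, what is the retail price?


Calculate the markup amount:
30% of $129 = $38.70
Add to cost:
$129 + $38.70 = $167.70

$167.70


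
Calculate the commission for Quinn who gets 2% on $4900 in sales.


Convert rate to decimal:
2% = 0.02
Multiply by sales:
$4900 x 0.02 = $98

$98


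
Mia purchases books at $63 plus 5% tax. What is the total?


Calculate the tax:
5% of $63 = $3.15
Add tax to price:
$63 + $3.15 = $66.15

$66.15


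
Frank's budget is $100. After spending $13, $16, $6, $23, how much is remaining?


Add up expenses:
$13 + $16 + $6 + $23 = $58
Subtract from budget:
$100 - $58 = $42

$42


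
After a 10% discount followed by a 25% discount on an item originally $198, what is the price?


First discount:
10% of $198 = $19.80
Price after first discount:
$198 - $19.80 = $178.20
Second discount:
25% of $178.20 = $44.55
Final price:
$178.20 - $44.55 = $133.65

$133.65


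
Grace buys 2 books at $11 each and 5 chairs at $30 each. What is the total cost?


Cost of books:
2 x $11 = $22
Cost of chairs:
5 x $30 = $150
Add both:
$22 + $150 = $172

$172


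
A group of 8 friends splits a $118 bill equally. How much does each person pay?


Total bill: $118
Number of people: 8
Each pays: $118 / 8 = $14.75

$14.75


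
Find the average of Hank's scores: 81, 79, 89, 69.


Add the scores:
81 + 79 + 89 + 69 = 318
Divide by the number of tests:
318 / 4 = 79.5

79.5


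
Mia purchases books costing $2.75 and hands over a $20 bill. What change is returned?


Start with the amount paid:
$20
Subtract the price:
$20 - $2.75 = $17.25

$17.25


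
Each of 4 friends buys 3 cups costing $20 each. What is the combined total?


Cost per person:
3 x $20 = $60
Group total:
4 x $60 = $240

$240


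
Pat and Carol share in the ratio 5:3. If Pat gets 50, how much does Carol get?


Find the multiplier:
50 / 5 = 10
Apply to Carol's share:
3 x 10 = 30

30


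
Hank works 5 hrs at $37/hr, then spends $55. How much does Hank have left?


Calculate earnings:
5 x $37 = $185
Subtract spending:
$185 - $55 = $130

$130


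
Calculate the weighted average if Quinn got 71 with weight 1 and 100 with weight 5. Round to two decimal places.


Weighted sum:
1 x 71 + 5 x 100 = 571
Total weight:
1 + 5 = 6
Weighted average:
571 / 6 = 95.1666... ≈ 95.17

95.17


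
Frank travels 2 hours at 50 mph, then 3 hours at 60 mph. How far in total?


Leg 1 distance:
50 x 2 = 100 miles
Leg 2 distance:
60 x 3 = 180 miles
Total distance:
100 + 180 = 280 miles

280 miles


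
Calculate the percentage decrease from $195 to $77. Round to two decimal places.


Find the absolute change:
|77 - 195| = 118
Divide by original and multiply by 100:
118 / 195 x 100 = 60.5128...% ≈ 60.51%

60.51%


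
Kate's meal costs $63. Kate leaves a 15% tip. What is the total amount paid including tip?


Calculate the tip:
15% of $63 = $9.45
Add tip to meal cost:
$63 + $9.45 = $72.45

$72.45


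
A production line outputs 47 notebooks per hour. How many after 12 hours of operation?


Production rate: 47 notebooks per hour
Time: 12 hours
Total: 47 x 12 = 564 notebooks

564 notebooks


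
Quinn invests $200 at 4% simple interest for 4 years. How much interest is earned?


Use the formula I = P x R x T / 100
P x R x T = 200 x 4 x 4 = 3200
I = 3200 / 100 = $32

$32


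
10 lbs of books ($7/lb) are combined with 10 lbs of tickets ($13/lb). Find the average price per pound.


Cost of books:
10 x $7 = $70
Cost of tickets:
10 x $13 = $130
Total cost: $70 + $130 = $200
Total weight: 20 lbs
Average: $200 / 20 = $10/lb

$10/lb


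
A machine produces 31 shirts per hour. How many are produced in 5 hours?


Production rate: 31 shirts per hour
Time: 5 hours
Total: 31 x 5 = 155 shirts

155 shirts


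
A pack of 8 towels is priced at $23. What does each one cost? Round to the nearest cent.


Total cost: $23
Number of items: 8
Unit price: $23 / 8 = $2.875 ≈ $2.88

$2.88


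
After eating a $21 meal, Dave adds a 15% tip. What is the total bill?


Calculate the tip:
15% of $21 = $3.15
Add tip to meal cost:
$21 + $3.15 = $24.15

$24.15


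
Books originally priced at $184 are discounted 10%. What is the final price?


Calculate the discount amount:
10% of $184 = $18.40
Subtract from original:
$184 - $18.40 = $165.60

$165.60


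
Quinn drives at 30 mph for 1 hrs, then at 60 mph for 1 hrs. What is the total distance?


Leg 1 distance:
30 x 1 = 30 miles
Leg 2 distance:
60 x 1 = 60 miles
Total distance:
30 + 60 = 90 miles

90 miles


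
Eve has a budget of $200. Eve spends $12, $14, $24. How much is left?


Add up expenses:
$12 + $14 + $24 = $50
Subtract from budget:
$200 - $50 = $150

$150


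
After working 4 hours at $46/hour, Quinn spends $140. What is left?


Calculate earnings:
4 x $46 = $184
Subtract spending:
$184 - $140 = $44

$44


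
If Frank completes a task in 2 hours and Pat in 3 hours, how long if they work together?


Frank's rate: 1/2 of the job per hour
Pat's rate: 1/3 of the job per hour
Combined rate: 1/2 + 1/3 = 5/6 per hour
Time = 1 / (5/6) = 6/5 = 1.2 hours

1.2 hours


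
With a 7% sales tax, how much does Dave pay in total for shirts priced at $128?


Calculate the tax:
7% of $128 = $8.96
Add tax to price:
$128 + $8.96 = $136.96

$136.96


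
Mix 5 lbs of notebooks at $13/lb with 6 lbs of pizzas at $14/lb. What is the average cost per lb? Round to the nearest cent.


Cost of notebooks:
5 x $13 = $65
Cost of pizzas:
6 x $14 = $84
Total cost: $65 + $84 = $149
Total weight: 11 lbs
Average: $149 / 11 = $13.5454... ≈ $13.55/lb

$13.55/lb


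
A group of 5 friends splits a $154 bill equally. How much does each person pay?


Total bill: $154
Number of people: 5
Each pays: $154 / 5 = $30.80

$30.80


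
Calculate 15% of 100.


Convert percentage to decimal:
15% = 0.15
Multiply:
100 x 0.15 = 15

15


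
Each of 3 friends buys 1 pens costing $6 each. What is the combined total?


Cost per person:
1 x $6 = $6
Group total:
3 x $6 = $18

$18


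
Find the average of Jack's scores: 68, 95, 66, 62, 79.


Add the scores:
68 + 95 + 66 + 62 + 79 = 370
Divide by the number of tests:
370 / 5 = 74

74


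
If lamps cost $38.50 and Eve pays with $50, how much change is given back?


Start with the amount paid:
$50
Subtract the price:
$50 - $38.50 = $11.50

$11.50


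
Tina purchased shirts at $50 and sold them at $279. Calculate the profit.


Selling price = $279
Cost price = $50
Profit = selling price - cost price:
Profit = $279 - $50 = $229

$229


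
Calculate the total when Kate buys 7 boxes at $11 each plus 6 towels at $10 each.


Cost of boxes:
7 x $11 = $77
Cost of towels:
6 x $10 = $60
Add both:
$77 + $60 = $137

$137


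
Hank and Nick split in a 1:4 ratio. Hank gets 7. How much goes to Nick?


Find the multiplier:
7 / 1 = 7
Apply to Nick's share:
4 x 7 = 28

28


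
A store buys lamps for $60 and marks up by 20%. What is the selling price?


Calculate the markup amount:
20% of $60 = $12
Add to cost:
$60 + $12 = $72

$72


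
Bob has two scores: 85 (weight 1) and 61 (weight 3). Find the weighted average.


Weighted sum:
1 x 85 + 3 x 61 = 268
Total weight:
1 + 3 = 4
Weighted average:
268 / 4 = 67

67


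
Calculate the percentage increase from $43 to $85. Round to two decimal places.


Find the absolute change:
|85 - 43| = 42
Divide by original and multiply by 100:
42 / 43 x 100 = 97.6744...% ≈ 97.67%

97.67%


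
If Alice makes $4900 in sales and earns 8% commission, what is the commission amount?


Convert rate to decimal:
8% = 0.08
Multiply by sales:
$4900 x 0.08 = $392

$392


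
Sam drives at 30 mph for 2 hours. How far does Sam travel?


Use the formula: distance = speed x time
Speed = 30 mph, Time = 2 hours
30 x 2 = 60 miles

60 miles


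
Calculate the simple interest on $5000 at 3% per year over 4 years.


Use the formula I = P x R x T / 100
P x R x T = 5000 x 3 x 4 = 60000
I = 60000 / 100 = $600

$600


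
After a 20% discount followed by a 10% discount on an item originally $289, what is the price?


First discount:
20% of $289 = $57.80
Price after first discount:
$289 - $57.80 = $231.20
Second discount:
10% of $231.20 = $23.12
Final price:
$231.20 - $23.12 = $208.08

$208.08


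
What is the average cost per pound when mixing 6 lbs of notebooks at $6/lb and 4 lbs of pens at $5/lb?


Cost of notebooks:
6 x $6 = $36
Cost of pens:
4 x $5 = $20
Total cost: $36 + $20 = $56
Total weight: 10 lbs
Average: $56 / 10 = $5.60/lb

$5.60/lb


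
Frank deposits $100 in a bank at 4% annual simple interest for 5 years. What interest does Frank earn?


Use the formula I = P x R x T / 100
P x R x T = 100 x 4 x 5 = 2000
I = 2000 / 100 = $20

$20


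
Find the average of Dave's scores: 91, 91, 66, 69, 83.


Add the scores:
91 + 91 + 66 + 69 + 83 = 400
Divide by the number of tests:
400 / 5 = 80

80


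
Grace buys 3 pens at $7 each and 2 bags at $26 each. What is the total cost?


Cost of pens:
3 x $7 = $21
Cost of bags:
2 x $26 = $52
Add both:
$21 + $52 = $73

$73


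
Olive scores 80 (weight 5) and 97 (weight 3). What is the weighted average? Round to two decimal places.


Weighted sum:
5 x 80 + 3 x 97 = 691
Total weight:
5 + 3 = 8
Weighted average:
691 / 8 = 86.375 ≈ 86.38

86.38


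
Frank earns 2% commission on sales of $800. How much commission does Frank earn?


Convert rate to decimal:
2% = 0.02
Multiply by sales:
$800 x 0.02 = $16

$16


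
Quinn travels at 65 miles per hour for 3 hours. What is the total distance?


Use the formula: distance = speed x time
Speed = 65 mph, Time = 3 hours
65 x 3 = 195 miles

195 miles


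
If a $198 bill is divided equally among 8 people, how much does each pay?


Total bill: $198
Number of people: 8
Each pays: $198 / 8 = $24.75

$24.75


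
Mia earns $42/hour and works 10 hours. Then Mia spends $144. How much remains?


Calculate earnings:
10 x $42 = $420
Subtract spending:
$420 - $144 = $276

$276


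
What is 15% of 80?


Convert percentage to decimal:
15% = 0.15
Multiply:
80 x 0.15 = 12

12


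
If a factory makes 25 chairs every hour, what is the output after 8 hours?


Production rate: 25 chairs per hour
Time: 8 hours
Total: 25 x 8 = 200 chairs

200 chairs


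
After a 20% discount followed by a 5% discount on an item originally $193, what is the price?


First discount:
20% of $193 = $38.60
Price after first discount:
$193 - $38.60 = $154.40
Second discount:
5% of $154.40 = $7.72
Final price:
$154.40 - $7.72 = $146.68

$146.68


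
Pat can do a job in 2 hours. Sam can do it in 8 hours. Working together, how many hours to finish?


Pat's rate: 1/2 of the job per hour
Sam's rate: 1/8 of the job per hour
Combined rate: 1/2 + 1/8 = 5/8 per hour
Time = 1 / (5/8) = 8/5 = 1.6 hours

1.6 hours


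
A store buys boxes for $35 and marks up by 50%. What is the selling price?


Calculate the markup amount:
50% of $35 = $17.50
Add to cost:
$35 + $17.50 = $52.50

$52.50


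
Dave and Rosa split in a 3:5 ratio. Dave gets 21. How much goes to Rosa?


Find the multiplier:
21 / 3 = 7
Apply to Rosa's share:
5 x 7 = 35

35


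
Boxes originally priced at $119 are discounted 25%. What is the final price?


Calculate the discount amount:
25% of $119 = $29.75
Subtract from original:
$119 - $29.75 = $89.25

$89.25


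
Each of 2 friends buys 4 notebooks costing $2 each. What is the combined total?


Cost per person:
4 x $2 = $8
Group total:
2 x $8 = $16

$16


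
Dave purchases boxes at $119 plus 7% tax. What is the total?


Calculate the tax:
7% of $119 = $8.33
Add tax to price:
$119 + $8.33 = $127.33

$127.33


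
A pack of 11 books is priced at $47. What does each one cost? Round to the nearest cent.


Total cost: $47
Number of items: 11
Unit price: $47 / 11 = $4.2727... ≈ $4.27

$4.27


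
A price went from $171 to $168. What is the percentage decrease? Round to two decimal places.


Find the absolute change:
|168 - 171| = 3
Divide by original and multiply by 100:
3 / 171 x 100 = 1.7543...% ≈ 1.75%

1.75%


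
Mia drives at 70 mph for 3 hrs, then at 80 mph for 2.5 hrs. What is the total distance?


Leg 1 distance:
70 x 3 = 210 miles
Leg 2 distance:
80 x 2.5 = 200 miles
Total distance:
210 + 200 = 410 miles

410 miles


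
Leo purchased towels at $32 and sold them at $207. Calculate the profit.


Selling price = $207
Cost price = $32
Profit = selling price - cost price:
Profit = $207 - $32 = $175

$175


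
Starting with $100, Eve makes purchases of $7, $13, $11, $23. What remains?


Add up expenses:
$7 + $13 + $11 + $23 = $54
Subtract from budget:
$100 - $54 = $46

$46


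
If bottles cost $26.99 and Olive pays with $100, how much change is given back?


Start with the amount paid:
$100
Subtract the price:
$100 - $26.99 = $73.01

$73.01


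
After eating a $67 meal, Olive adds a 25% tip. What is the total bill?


Calculate the tip:
25% of $67 = $16.75
Add tip to meal cost:
$67 + $16.75 = $83.75

$83.75


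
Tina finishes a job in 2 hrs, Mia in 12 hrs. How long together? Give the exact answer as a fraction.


Tina's rate: 1/2 of the job per hour
Mia's rate: 1/12 of the job per hour
Combined rate: 1/2 + 1/12 = 7/12 per hour
Time = 1 / (7/12) = 12/7 hours (≈ 1.71 hours)

12/7 hours


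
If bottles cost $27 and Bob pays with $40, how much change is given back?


Start with the amount paid:
$40
Subtract the price:
$40 - $27 = $13

$13


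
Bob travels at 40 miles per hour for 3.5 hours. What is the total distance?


Use the formula: distance = speed x time
Speed = 40 mph, Time = 3.5 hours
40 x 3.5 = 140 miles

140 miles


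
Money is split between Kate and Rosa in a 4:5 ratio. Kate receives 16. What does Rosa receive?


Find the multiplier:
16 / 4 = 4
Apply to Rosa's share:
5 x 4 = 20

20


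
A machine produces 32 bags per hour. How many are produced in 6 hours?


Production rate: 32 bags per hour
Time: 6 hours
Total: 32 x 6 = 192 bags

192 bags


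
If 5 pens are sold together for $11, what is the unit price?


Total cost: $11
Number of items: 5
Unit price: $11 / 5 = $2.20

$2.20


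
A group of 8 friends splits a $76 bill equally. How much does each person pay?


Total bill: $76
Number of people: 8
Each pays: $76 / 8 = $9.50

$9.50


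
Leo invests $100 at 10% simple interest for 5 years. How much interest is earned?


Use the formula I = P x R x T / 100
P x R x T = 100 x 10 x 5 = 5000
I = 5000 / 100 = $50

$50


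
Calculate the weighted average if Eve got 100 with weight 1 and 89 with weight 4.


Weighted sum:
1 x 100 + 4 x 89 = 456
Total weight:
1 + 4 = 5
Weighted average:
456 / 5 = 91.2

91.2


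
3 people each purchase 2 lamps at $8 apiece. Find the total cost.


Cost per person:
2 x $8 = $16
Group total:
3 x $16 = $48

$48


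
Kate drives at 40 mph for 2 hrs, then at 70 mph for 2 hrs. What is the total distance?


Leg 1 distance:
40 x 2 = 80 miles
Leg 2 distance:
70 x 2 = 140 miles
Total distance:
80 + 140 = 220 miles

220 miles


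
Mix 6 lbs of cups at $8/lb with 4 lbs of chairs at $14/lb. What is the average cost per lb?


Cost of cups:
6 x $8 = $48
Cost of chairs:
4 x $14 = $56
Total cost: $48 + $56 = $104
Total weight: 10 lbs
Average: $104 / 10 = $10.40/lb

$10.40/lb


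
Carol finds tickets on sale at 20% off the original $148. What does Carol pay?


Calculate the discount amount:
20% of $148 = $29.60
Subtract from original:
$148 - $29.60 = $118.40

$118.40


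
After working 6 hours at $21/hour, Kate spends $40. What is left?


Calculate earnings:
6 x $21 = $126
Subtract spending:
$126 - $40 = $86

$86


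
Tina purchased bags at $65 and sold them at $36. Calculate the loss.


Selling price = $36
Cost price = $65
Loss = cost price - selling price:
Loss = $65 - $36 = $29

$29


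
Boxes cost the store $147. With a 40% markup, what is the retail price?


Calculate the markup amount:
40% of $147 = $58.80
Add to cost:
$147 + $58.80 = $205.80

$205.80


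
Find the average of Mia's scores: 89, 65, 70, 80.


Add the scores:
89 + 65 + 70 + 80 = 304
Divide by the number of tests:
304 / 4 = 76

76


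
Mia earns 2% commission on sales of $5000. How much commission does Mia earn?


Convert rate to decimal:
2% = 0.02
Multiply by sales:
$5000 x 0.02 = $100

$100


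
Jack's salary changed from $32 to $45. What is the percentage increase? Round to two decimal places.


Find the absolute change:
|45 - 32| = 13
Divide by original and multiply by 100:
13 / 32 x 100 = 40.625% ≈ 40.63%

40.63%


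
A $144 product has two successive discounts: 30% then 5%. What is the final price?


First discount:
30% of $144 = $43.20
Price after first discount:
$144 - $43.20 = $100.80
Second discount:
5% of $100.80 = $5.04
Final price:
$100.80 - $5.04 = $95.76

$95.76


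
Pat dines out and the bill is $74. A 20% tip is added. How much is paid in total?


Calculate the tip:
20% of $74 = $14.80
Add tip to meal cost:
$74 + $14.80 = $88.80

$88.80


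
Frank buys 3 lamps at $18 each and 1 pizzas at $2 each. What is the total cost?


Cost of lamps:
3 x $18 = $54
Cost of pizzas:
1 x $2 = $2
Add both:
$54 + $2 = $56

$56


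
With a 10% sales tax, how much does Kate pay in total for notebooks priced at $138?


Calculate the tax:
10% of $138 = $13.80
Add tax to price:
$138 + $13.80 = $151.80

$151.80


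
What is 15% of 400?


Convert percentage to decimal:
15% = 0.15
Multiply:
400 x 0.15 = 60

60


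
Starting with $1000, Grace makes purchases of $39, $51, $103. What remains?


Add up expenses:
$39 + $51 + $103 = $193
Subtract from budget:
$1000 - $193 = $807

$807


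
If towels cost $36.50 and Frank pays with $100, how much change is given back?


Start with the amount paid:
$100
Subtract the price:
$100 - $36.50 = $63.50

$63.50


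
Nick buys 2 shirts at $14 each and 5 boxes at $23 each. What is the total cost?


Cost of shirts:
2 x $14 = $28
Cost of boxes:
5 x $23 = $115
Add both:
$28 + $115 = $143

$143


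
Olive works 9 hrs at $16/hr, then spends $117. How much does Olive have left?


Calculate earnings:
9 x $16 = $144
Subtract spending:
$144 - $117 = $27

$27


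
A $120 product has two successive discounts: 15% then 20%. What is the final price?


First discount:
15% of $120 = $18
Price after first discount:
$120 - $18 = $102
Second discount:
20% of $102 = $20.40
Final price:
$102 - $20.40 = $81.60

$81.60


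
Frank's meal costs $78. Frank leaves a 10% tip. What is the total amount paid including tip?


Calculate the tip:
10% of $78 = $7.80
Add tip to meal cost:
$78 + $7.80 = $85.80

$85.80


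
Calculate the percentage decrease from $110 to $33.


Find the absolute change:
|33 - 110| = 77
Divide by original and multiply by 100:
77 / 110 x 100 = 70%

70%


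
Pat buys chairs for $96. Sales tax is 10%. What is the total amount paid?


Calculate the tax:
10% of $96 = $9.60
Add tax to price:
$96 + $9.60 = $105.60

$105.60


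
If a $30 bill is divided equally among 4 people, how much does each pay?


Total bill: $30
Number of people: 4
Each pays: $30 / 4 = $7.50

$7.50


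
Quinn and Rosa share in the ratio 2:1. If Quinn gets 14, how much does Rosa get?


Find the multiplier:
14 / 2 = 7
Apply to Rosa's share:
1 x 7 = 7

7


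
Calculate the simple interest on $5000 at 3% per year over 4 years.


Use the formula I = P x R x T / 100
P x R x T = 5000 x 3 x 4 = 60000
I = 60000 / 100 = $600

$600


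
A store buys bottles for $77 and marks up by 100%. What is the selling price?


Calculate the markup amount:
100% of $77 = $77
Add to cost:
$77 + $77 = $154

$154


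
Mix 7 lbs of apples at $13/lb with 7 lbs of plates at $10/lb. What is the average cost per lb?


Cost of apples:
7 x $13 = $91
Cost of plates:
7 x $10 = $70
Total cost: $91 + $70 = $161
Total weight: 14 lbs
Average: $161 / 14 = $11.50/lb

$11.50/lb


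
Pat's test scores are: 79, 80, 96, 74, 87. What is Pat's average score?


Add the scores:
79 + 80 + 96 + 74 + 87 = 416
Divide by the number of tests:
416 / 5 = 83.2

83.2


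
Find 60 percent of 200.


Convert percentage to decimal:
60% = 0.6
Multiply:
200 x 0.6 = 120

120


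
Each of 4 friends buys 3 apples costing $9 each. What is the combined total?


Cost per person:
3 x $9 = $27
Group total:
4 x $27 = $108

$108


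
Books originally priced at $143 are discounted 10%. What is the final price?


Calculate the discount amount:
10% of $143 = $14.30
Subtract from original:
$143 - $14.30 = $128.70

$128.70


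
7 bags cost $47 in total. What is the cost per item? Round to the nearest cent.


Total cost: $47
Number of items: 7
Unit price: $47 / 7 = $6.7142... ≈ $6.71

$6.71


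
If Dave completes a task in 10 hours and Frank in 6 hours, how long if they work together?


Dave's rate: 1/10 of the job per hour
Frank's rate: 1/6 of the job per hour
Combined rate: 1/10 + 1/6 = 4/15 per hour
Time = 1 / (4/15) = 15/4 = 3.75 hours

3.75 hours


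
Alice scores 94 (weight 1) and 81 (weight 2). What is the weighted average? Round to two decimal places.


Weighted sum:
1 x 94 + 2 x 81 = 256
Total weight:
1 + 2 = 3
Weighted average:
256 / 3 = 85.3333... ≈ 85.33

85.33


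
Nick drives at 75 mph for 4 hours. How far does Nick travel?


Use the formula: distance = speed x time
Speed = 75 mph, Time = 4 hours
75 x 4 = 300 miles

300 miles


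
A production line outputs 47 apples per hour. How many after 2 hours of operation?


Production rate: 47 apples per hour
Time: 2 hours
Total: 47 x 2 = 94 apples

94 apples


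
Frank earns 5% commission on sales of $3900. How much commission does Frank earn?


Convert rate to decimal:
5% = 0.05
Multiply by sales:
$3900 x 0.05 = $195

$195


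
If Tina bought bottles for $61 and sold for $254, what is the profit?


Selling price = $254
Cost price = $61
Profit = selling price - cost price:
Profit = $254 - $61 = $193

$193


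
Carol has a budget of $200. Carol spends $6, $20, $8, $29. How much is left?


Add up expenses:
$6 + $20 + $8 + $29 = $63
Subtract from budget:
$200 - $63 = $137

$137


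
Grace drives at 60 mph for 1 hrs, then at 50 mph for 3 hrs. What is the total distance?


Leg 1 distance:
60 x 1 = 60 miles
Leg 2 distance:
50 x 3 = 150 miles
Total distance:
60 + 150 = 210 miles

210 miles


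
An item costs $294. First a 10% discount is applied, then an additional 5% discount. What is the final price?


First discount:
10% of $294 = $29.40
Price after first discount:
$294 - $29.40 = $264.60
Second discount:
5% of $264.60 = $13.23
Final price:
$264.60 - $13.23 = $251.37

$251.37


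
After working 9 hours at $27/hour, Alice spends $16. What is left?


Calculate earnings:
9 x $27 = $243
Subtract spending:
$243 - $16 = $227

$227


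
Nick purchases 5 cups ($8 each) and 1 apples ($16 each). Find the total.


Cost of cups:
5 x $8 = $40
Cost of apples:
1 x $16 = $16
Add both:
$40 + $16 = $56

$56


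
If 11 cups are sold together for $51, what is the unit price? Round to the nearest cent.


Total cost: $51
Number of items: 11
Unit price: $51 / 11 = $4.6363... ≈ $4.64

$4.64


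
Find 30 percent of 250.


Convert percentage to decimal:
30% = 0.3
Multiply:
250 x 0.3 = 75

75


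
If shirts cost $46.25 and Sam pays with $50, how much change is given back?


Start with the amount paid:
$50
Subtract the price:
$50 - $46.25 = $3.75

$3.75


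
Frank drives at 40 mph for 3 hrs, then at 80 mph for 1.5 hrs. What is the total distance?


Leg 1 distance:
40 x 3 = 120 miles
Leg 2 distance:
80 x 1.5 = 120 miles
Total distance:
120 + 120 = 240 miles

240 miles


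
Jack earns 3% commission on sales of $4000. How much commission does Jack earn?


Convert rate to decimal:
3% = 0.03
Multiply by sales:
$4000 x 0.03 = $120

$120


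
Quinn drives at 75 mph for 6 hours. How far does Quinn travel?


Use the formula: distance = speed x time
Speed = 75 mph, Time = 6 hours
75 x 6 = 450 miles

450 miles


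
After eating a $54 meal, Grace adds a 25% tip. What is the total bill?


Calculate the tip:
25% of $54 = $13.50
Add tip to meal cost:
$54 + $13.50 = $67.50

$67.50


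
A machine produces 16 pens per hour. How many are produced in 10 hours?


Production rate: 16 pens per hour
Time: 10 hours
Total: 16 x 10 = 160 pens

160 pens
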